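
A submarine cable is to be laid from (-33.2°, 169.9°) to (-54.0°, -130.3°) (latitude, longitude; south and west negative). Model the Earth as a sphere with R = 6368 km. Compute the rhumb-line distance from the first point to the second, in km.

5272 km

Δψ = ln[tan(π/4+φ₂/2)/tan(π/4+φ₁/2)] = -0.5093;  Δφ = -0.3630 rad,  Δλ = +1.0437 rad
q = Δφ/Δψ = 0.7128
d = R·√(Δφ² + q²Δλ²) = 6368·0.82782 = 5272 km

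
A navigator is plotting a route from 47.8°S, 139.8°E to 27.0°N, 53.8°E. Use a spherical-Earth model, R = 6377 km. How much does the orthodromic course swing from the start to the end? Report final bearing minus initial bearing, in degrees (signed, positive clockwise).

At departure: θ₁ = atan2(sin Δλ cos φ₂, cos φ₁ sin φ₂ − sin φ₁ cos φ₂ cos Δλ) = 291.55°
At arrival: θ₂ = atan2(sin Δλ cos φ₁, −cos φ₂ sin φ₁ + sin φ₂ cos φ₁ cos Δλ) = 315.48°
Δθ = θ₂ − θ₁ = +23.9°

+23.9°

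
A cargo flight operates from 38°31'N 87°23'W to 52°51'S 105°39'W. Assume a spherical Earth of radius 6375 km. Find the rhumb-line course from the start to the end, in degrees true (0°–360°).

Meridional parts: M(φ₁)=+0.7295, M(φ₂)=-1.0905 → ΔM = -1.8200;  Δλ = -0.3188 rad
tan C = Δλ / ΔM = +0.1752 → C = 189.94°

189.9°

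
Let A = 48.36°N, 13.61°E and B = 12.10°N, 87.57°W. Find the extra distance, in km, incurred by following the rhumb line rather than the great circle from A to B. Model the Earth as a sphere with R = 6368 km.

Great circle: cos σ = sin φ₁ sin φ₂ + cos φ₁ cos φ₂ cos Δλ,  σ = 1.5401 rad → d_gc = 9807.4 km
Rhumb line: Δψ = -0.7541, q = Δφ/Δψ = 0.8392, d_rh = R√(Δφ²+q²Δλ²) = 10261.6 km
Excess = 10261.6 − 9807.4 = 454.2 ≈ 454 km

454 km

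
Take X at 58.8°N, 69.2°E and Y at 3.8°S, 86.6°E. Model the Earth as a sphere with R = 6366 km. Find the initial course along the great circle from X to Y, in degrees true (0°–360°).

160.6°

N = sin Δλ·cos φ₂ = +0.2984;  D = cos φ₁ sin φ₂ − sin φ₁ cos φ₂ cos Δλ = -0.8488
initial course = atan2(N, D) = 160.63°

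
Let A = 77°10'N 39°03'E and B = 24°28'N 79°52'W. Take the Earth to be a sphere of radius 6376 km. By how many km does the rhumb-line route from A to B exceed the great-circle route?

Great circle: cos σ = sin φ₁ sin φ₂ + cos φ₁ cos φ₂ cos Δλ,  σ = 1.2597 rad → d_gc = 8032.1 km
Rhumb line: Δψ = -1.7445, q = Δφ/Δψ = 0.5272, d_rh = R√(Δφ²+q²Δλ²) = 9114.5 km
Excess = 9114.5 − 8032.1 = 1082.4 ≈ 1082 km

1082 km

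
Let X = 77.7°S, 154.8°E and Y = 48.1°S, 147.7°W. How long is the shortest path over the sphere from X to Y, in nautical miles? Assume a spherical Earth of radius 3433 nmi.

2188 nmi

Haversine: a = sin²(Δφ/2)+cos φ₁ cos φ₂ sin²(Δλ/2) = 0.09817;  σ = 2·atan2(√a,√(1−a))
σ = 36.518° → d = Rσ = 3433·0.63736 = 2188 nmi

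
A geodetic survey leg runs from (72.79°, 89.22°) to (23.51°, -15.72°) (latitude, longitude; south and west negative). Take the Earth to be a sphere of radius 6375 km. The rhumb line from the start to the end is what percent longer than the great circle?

Great circle: σ = 1.2544 rad → d_gc = Rσ = 7997.1 km
Rhumb: Δφ = -0.8601, Δλ = -1.8315, Δψ = -1.4660, q = Δφ/Δψ = 0.5867 → d_rh = R√(Δφ²+q²Δλ²) = 8774.6 km
Excess = (8774.6 − 7997.1) / 7997.1 = 777.5 / 7997.1 = 9.72% ≈ 9.7%

9.7%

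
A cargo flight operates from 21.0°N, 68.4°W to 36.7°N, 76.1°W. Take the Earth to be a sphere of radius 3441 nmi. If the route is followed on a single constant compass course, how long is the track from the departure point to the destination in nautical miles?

Δψ = ln[tan(π/4+φ₂/2)/tan(π/4+φ₁/2)] = +0.3144;  Δφ = +0.2740 rad,  Δλ = -0.1344 rad
q = Δφ/Δψ = 0.8715
d = R·√(Δφ² + q²Δλ²) = 3441·0.29800 = 1025 nmi

1025 nmi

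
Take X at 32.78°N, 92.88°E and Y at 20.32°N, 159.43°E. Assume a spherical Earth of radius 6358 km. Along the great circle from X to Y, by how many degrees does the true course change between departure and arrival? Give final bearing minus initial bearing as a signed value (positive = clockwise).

+32.9°

At departure: θ₁ = atan2(sin Δλ cos φ₂, cos φ₁ sin φ₂ − sin φ₁ cos φ₂ cos Δλ) = 84.03°
At arrival: θ₂ = atan2(sin Δλ cos φ₁, −cos φ₂ sin φ₁ + sin φ₂ cos φ₁ cos Δλ) = 116.91°
Δθ = θ₂ − θ₁ = +32.9°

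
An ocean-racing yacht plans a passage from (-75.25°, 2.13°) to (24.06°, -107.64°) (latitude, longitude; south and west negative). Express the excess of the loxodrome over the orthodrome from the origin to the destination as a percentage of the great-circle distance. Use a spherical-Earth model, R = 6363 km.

6.2%

Great circle: σ = 2.0634 rad → d_gc = Rσ = 13129.2 km
Rhumb: Δφ = +1.7333, Δλ = -1.9158, Δψ = +2.4774, q = Δφ/Δψ = 0.6996 → d_rh = R√(Δφ²+q²Δλ²) = 13942.0 km
Excess = (13942.0 − 13129.2) / 13129.2 = 812.8 / 13129.2 = 6.19% ≈ 6.2%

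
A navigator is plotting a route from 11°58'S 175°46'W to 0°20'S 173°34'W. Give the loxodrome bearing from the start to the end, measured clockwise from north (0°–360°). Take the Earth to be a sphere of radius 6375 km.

10.6°

Δψ = ln[tan(π/4+φ₂/2)/tan(π/4+φ₁/2)] = +0.2046
Δλ = +0.0384 rad (taken the short way round)
course = atan2(Δλ, Δψ) = 10.63°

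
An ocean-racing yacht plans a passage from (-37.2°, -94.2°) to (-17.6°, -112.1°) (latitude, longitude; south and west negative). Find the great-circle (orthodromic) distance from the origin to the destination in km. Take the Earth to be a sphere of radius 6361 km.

cos σ = sin φ₁ sin φ₂ + cos φ₁ cos φ₂ cos Δλ
      = sin(-37.20°)sin(-17.60°) + cos(-37.20°)cos(-17.60°)cos(-17.90°) = 0.9053
σ = 25.136° → d = Rσ = 6361·0.43870 = 2791 km

2791 km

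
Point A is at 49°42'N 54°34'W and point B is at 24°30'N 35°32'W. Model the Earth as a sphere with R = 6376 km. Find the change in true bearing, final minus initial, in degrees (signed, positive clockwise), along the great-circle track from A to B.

Initial bearing θ₁ = atan2(sin Δλ cos φ₂, cos φ₁ sin φ₂ − sin φ₁ cos φ₂ cos Δλ) = 142.58°
Final bearing θ₂ = (initial bearing from the destination back to the start) + 180° = 154.41°
Δθ = θ₂ − θ₁ = +11.8°

+11.8°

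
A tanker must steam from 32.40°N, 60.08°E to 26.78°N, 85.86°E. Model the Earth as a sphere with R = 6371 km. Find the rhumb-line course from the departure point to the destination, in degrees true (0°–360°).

104.1°

Δψ = ln[tan(π/4+φ₂/2)/tan(π/4+φ₁/2)] = -0.1129
Δλ = +0.4499 rad (taken the short way round)
course = atan2(Δλ, Δψ) = 104.08°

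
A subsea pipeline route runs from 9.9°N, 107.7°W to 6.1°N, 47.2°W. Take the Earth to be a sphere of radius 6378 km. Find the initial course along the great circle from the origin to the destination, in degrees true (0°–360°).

N = sin Δλ·cos φ₂ = +0.8654;  D = cos φ₁ sin φ₂ − sin φ₁ cos φ₂ cos Δλ = +0.0205
initial course = atan2(N, D) = 88.64°

88.6°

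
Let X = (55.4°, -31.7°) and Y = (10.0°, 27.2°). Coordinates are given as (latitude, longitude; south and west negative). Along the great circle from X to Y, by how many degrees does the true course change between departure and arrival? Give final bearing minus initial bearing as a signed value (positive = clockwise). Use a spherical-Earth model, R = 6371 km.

+36.6°

Initial bearing θ₁ = atan2(sin Δλ cos φ₂, cos φ₁ sin φ₂ − sin φ₁ cos φ₂ cos Δλ) = 110.79°
Final bearing θ₂ = (initial bearing from the destination back to the start) + 180° = 147.38°
Δθ = θ₂ − θ₁ = +36.6°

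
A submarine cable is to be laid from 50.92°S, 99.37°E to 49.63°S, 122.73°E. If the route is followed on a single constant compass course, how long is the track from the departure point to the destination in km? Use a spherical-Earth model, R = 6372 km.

Δψ = ln[tan(π/4+φ₂/2)/tan(π/4+φ₁/2)] = +0.0352;  Δφ = +0.0225 rad,  Δλ = +0.4077 rad
q = Δφ/Δψ = 0.6391
d = R·√(Δφ² + q²Δλ²) = 6372·0.26152 = 1666 km

1666 km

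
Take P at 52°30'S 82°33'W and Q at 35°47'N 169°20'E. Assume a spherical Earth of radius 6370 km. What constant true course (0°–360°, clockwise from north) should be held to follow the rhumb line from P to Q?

312.8°

Δψ = ln[tan(π/4+φ₂/2)/tan(π/4+φ₁/2)] = +1.7500
Δλ = -1.8870 rad (taken the short way round)
course = atan2(Δλ, Δψ) = 312.84°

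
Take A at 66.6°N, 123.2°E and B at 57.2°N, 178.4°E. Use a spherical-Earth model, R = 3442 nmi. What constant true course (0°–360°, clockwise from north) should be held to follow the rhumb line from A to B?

Δψ = ln[tan(π/4+φ₂/2)/tan(π/4+φ₁/2)] = -0.3515
Δλ = +0.9634 rad (taken the short way round)
course = atan2(Δλ, Δψ) = 110.04°

110.0°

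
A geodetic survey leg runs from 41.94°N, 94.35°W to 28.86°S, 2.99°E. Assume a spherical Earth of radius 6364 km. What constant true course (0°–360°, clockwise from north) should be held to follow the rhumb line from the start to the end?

Meridional parts: M(φ₁)=+0.8078, M(φ₂)=-0.5265 → ΔM = -1.3342;  Δλ = +1.6989 rad
tan C = Δλ / ΔM = -1.2733 → C = 128.14°

128.1°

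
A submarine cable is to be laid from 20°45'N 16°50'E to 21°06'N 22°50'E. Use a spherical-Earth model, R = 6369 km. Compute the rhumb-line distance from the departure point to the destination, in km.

624 km

Δψ = ln[tan(π/4+φ₂/2)/tan(π/4+φ₁/2)] = +0.0065;  Δφ = +0.0061 rad,  Δλ = +0.1047 rad
q = Δφ/Δψ = 0.9340
d = R·√(Δφ² + q²Δλ²) = 6369·0.09800 = 624 km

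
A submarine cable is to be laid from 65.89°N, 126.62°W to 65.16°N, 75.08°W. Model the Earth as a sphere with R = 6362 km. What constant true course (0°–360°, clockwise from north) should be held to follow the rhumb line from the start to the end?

Δψ = ln[tan(π/4+φ₂/2)/tan(π/4+φ₁/2)] = -0.0308
Δλ = +0.8995 rad (taken the short way round)
course = atan2(Δλ, Δψ) = 91.96°

92.0°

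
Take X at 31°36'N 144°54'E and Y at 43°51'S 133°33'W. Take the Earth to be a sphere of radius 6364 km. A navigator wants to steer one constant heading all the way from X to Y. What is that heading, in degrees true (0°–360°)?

135.2°

Meridional parts: M(φ₁)=+0.5818, M(φ₂)=-0.8533 → ΔM = -1.4351;  Δλ = +1.4233 rad
tan C = Δλ / ΔM = -0.9918 → C = 135.24°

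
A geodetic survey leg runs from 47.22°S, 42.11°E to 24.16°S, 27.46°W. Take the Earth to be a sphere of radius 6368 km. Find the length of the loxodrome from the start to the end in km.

6702 km

Δψ = ln[tan(π/4+φ₂/2)/tan(π/4+φ₁/2)] = +0.5025;  Δφ = +0.4025 rad,  Δλ = -1.2142 rad
q = Δφ/Δψ = 0.8009
d = R·√(Δφ² + q²Δλ²) = 6368·1.05248 = 6702 km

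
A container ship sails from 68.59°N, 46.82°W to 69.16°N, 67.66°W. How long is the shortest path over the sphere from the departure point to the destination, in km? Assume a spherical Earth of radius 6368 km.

cos σ = sin φ₁ sin φ₂ + cos φ₁ cos φ₂ cos Δλ
      = sin(68.59°)sin(69.16°) + cos(68.59°)cos(69.16°)cos(-20.84°) = 0.9915
σ = 7.496° → d = Rσ = 6368·0.13083 = 833 km

833 km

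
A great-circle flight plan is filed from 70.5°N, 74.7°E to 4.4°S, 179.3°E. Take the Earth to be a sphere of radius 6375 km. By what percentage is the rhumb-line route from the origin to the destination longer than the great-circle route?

6.6%

Great circle: σ = 1.7277 rad → d_gc = Rσ = 11013.8 km
Rhumb: Δφ = -1.3073, Δλ = +1.8256, Δψ = -1.8381, q = Δφ/Δψ = 0.7112 → d_rh = R√(Δφ²+q²Δλ²) = 11745.7 km
Excess = (11745.7 − 11013.8) / 11013.8 = 731.9 / 11013.8 = 6.645% ≈ 6.6%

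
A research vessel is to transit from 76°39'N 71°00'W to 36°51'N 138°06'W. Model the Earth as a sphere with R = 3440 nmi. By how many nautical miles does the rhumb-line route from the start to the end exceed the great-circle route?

125 nmi

Great circle: cos σ = sin φ₁ sin φ₂ + cos φ₁ cos φ₂ cos Δλ,  σ = 0.8561 rad → d_gc = 2944.87 nmi
Rhumb line: Δψ = -1.4526, q = Δφ/Δψ = 0.4782, d_rh = R√(Δφ²+q²Δλ²) = 3069.44 nmi
Excess = 3069.44 − 2944.87 = 124.57 ≈ 125 nmi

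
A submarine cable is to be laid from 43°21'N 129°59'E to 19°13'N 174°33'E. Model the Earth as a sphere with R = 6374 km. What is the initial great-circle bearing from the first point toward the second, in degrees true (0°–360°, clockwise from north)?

θ = atan2( sin Δλ·cos φ₂ ,  cos φ₁ sin φ₂ − sin φ₁ cos φ₂ cos Δλ )
  = atan2(+0.6626, -0.2225) = 108.56°

108.6°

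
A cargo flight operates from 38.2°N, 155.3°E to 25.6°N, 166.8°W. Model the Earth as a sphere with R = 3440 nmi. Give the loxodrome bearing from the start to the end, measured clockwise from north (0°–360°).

111.5°

Meridional parts: M(φ₁)=+0.7224, M(φ₂)=+0.4625 → ΔM = -0.2600;  Δλ = +0.6615 rad
tan C = Δλ / ΔM = -2.5445 → C = 111.46°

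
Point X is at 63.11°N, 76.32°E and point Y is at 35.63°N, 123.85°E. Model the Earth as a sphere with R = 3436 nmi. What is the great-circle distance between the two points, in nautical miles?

2390 nmi

Haversine: a = sin²(Δφ/2)+cos φ₁ cos φ₂ sin²(Δλ/2) = 0.11611;  σ = 2·atan2(√a,√(1−a))
σ = 39.846° → d = Rσ = 3436·0.69544 = 2390 nmi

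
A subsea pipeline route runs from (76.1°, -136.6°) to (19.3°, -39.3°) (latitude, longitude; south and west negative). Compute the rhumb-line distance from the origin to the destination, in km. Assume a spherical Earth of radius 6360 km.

Δψ = ln[tan(π/4+φ₂/2)/tan(π/4+φ₁/2)] = -1.7612;  Δφ = -0.9913 rad,  Δλ = +1.6982 rad
q = Δφ/Δψ = 0.5629
d = R·√(Δφ² + q²Δλ²) = 6360·1.37715 = 8759 km

8759 km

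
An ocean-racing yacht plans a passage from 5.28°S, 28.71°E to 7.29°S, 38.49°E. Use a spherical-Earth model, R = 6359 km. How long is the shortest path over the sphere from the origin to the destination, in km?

1102 km

Haversine: a = sin²(Δφ/2)+cos φ₁ cos φ₂ sin²(Δλ/2) = 0.00748;  σ = 2·atan2(√a,√(1−a))
σ = 9.926° → d = Rσ = 6359·0.17324 = 1102 km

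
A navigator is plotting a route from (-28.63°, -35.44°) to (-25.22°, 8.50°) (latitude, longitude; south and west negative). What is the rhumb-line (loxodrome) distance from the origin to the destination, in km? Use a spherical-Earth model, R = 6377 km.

Rhumb course C = atan2(Δλ, Δψ) with Δψ = ln[tan(π/4+φ₂/2)/tan(π/4+φ₁/2)] = +0.0668, Δλ = +0.7669 → C = 85.02°
d = R·|Δφ| / |cos C| = 6377·0.05952 / 0.08673 = 4376 km

4376 km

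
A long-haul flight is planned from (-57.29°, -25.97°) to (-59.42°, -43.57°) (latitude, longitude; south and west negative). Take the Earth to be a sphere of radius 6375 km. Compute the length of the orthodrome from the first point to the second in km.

1051 km

cos σ = sin φ₁ sin φ₂ + cos φ₁ cos φ₂ cos Δλ
      = sin(-57.29°)sin(-59.42°) + cos(-57.29°)cos(-59.42°)cos(-17.60°) = 0.9864
σ = 9.446° → d = Rσ = 6375·0.16487 = 1051 km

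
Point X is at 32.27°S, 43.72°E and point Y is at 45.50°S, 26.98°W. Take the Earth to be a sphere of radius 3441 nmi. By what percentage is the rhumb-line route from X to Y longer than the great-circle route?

2.8%

Great circle: σ = 0.9561 rad → d_gc = Rσ = 3290.0 nmi
Rhumb: Δφ = -0.2309, Δλ = -1.2339, Δψ = -0.2982, q = Δφ/Δψ = 0.7744 → d_rh = R√(Δφ²+q²Δλ²) = 3382.8 nmi
Excess = (3382.8 − 3290.0) / 3290.0 = 92.8 / 3290.0 = 2.82% ≈ 2.8%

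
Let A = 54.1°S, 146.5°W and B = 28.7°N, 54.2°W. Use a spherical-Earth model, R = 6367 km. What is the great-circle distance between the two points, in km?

12689 km

Haversine: a = sin²(Δφ/2)+cos φ₁ cos φ₂ sin²(Δλ/2) = 0.70482;  σ = 2·atan2(√a,√(1−a))
σ = 114.182° → d = Rσ = 6367·1.99286 = 12689 km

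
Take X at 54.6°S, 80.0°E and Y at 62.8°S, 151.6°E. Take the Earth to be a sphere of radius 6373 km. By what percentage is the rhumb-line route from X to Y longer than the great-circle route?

Great circle: σ = 0.6291 rad → d_gc = Rσ = 4009.1 km
Rhumb: Δφ = -0.1431, Δλ = +1.2497, Δψ = -0.2770, q = Δφ/Δψ = 0.5167 → d_rh = R√(Δφ²+q²Δλ²) = 4214.6 km
Excess = (4214.6 − 4009.1) / 4009.1 = 205.5 / 4009.1 = 5.13% ≈ 5.1%

5.1%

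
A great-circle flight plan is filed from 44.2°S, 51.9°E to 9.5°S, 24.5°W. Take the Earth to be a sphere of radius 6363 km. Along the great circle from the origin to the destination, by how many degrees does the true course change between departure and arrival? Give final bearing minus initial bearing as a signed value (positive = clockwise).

+40.8°

Initial bearing θ₁ = atan2(sin Δλ cos φ₂, cos φ₁ sin φ₂ − sin φ₁ cos φ₂ cos Δλ) = 272.59°
Final bearing θ₂ = (initial bearing from the destination back to the start) + 180° = 313.44°
Δθ = θ₂ − θ₁ = +40.8°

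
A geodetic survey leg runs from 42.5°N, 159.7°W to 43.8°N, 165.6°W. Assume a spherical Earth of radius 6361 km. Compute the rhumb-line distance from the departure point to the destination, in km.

499 km

Δψ = ln[tan(π/4+φ₂/2)/tan(π/4+φ₁/2)] = +0.0311;  Δφ = +0.0227 rad,  Δλ = -0.1030 rad
q = Δφ/Δψ = 0.7295
d = R·√(Δφ² + q²Δλ²) = 6361·0.07847 = 499 km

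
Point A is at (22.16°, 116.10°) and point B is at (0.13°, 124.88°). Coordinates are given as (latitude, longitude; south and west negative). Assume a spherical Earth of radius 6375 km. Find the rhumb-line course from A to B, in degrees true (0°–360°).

Δψ = ln[tan(π/4+φ₂/2)/tan(π/4+φ₁/2)] = -0.3945
Δλ = +0.1532 rad (taken the short way round)
course = atan2(Δλ, Δψ) = 158.77°

158.8°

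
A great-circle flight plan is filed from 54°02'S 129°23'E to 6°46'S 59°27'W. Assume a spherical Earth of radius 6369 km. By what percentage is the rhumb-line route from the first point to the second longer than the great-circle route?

Great circle: σ = 2.0725 rad → d_gc = Rσ = 13199.9 km
Rhumb: Δφ = +0.8250, Δλ = +2.9874, Δψ = +1.0068, q = Δφ/Δψ = 0.8194 → d_rh = R√(Δφ²+q²Δλ²) = 16452.1 km
Excess = (16452.1 − 13199.9) / 13199.9 = 3252.2 / 13199.9 = 24.64% ≈ 24.6%

24.6%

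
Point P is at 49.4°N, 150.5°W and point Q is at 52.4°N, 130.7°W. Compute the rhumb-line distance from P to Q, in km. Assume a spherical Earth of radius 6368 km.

1427 km

Δψ = ln[tan(π/4+φ₂/2)/tan(π/4+φ₁/2)] = +0.0831;  Δφ = +0.0524 rad,  Δλ = +0.3456 rad
q = Δφ/Δψ = 0.6304
d = R·√(Δφ² + q²Δλ²) = 6368·0.22405 = 1427 km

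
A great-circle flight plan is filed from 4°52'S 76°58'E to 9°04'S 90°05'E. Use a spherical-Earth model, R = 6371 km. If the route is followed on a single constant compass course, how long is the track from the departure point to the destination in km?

Rhumb course C = atan2(Δλ, Δψ) with Δψ = ln[tan(π/4+φ₂/2)/tan(π/4+φ₁/2)] = -0.0739, Δλ = +0.2289 → C = 107.88°
d = R·|Δφ| / |cos C| = 6371·0.07330 / 0.30707 = 1521 km

1521 km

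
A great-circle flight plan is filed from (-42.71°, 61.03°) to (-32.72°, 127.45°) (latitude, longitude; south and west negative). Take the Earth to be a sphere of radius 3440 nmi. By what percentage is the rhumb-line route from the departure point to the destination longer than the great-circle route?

2.3%

Great circle: σ = 0.9098 rad → d_gc = Rσ = 3129.6 nmi
Rhumb: Δφ = +0.1744, Δλ = +1.1592, Δψ = +0.2210, q = Δφ/Δψ = 0.7889 → d_rh = R√(Δφ²+q²Δλ²) = 3202.5 nmi
Excess = (3202.5 − 3129.6) / 3129.6 = 72.9 / 3129.6 = 2.33% ≈ 2.3%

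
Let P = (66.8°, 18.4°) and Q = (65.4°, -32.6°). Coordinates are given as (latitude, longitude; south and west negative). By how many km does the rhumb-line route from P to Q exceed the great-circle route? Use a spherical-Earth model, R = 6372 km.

Great circle: cos σ = sin φ₁ sin φ₂ + cos φ₁ cos φ₂ cos Δλ,  σ = 0.3513 rad → d_gc = 2238.7 km
Rhumb line: Δψ = -0.0603, q = Δφ/Δψ = 0.4050, d_rh = R√(Δφ²+q²Δλ²) = 2302.5 km
Excess = 2302.5 − 2238.7 = 63.8 ≈ 64 km

64 km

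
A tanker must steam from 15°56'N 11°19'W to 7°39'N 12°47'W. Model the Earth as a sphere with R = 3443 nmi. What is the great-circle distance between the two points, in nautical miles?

505 nmi

Haversine: a = sin²(Δφ/2)+cos φ₁ cos φ₂ sin²(Δλ/2) = 0.00537;  σ = 2·atan2(√a,√(1−a))
σ = 8.407° → d = Rσ = 3443·0.14672 = 505 nmi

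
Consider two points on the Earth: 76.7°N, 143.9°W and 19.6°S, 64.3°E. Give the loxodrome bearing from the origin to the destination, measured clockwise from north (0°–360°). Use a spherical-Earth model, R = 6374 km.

226.7°

Δψ = ln[tan(π/4+φ₂/2)/tan(π/4+φ₁/2)] = -2.4981
Δλ = -2.6494 rad (taken the short way round)
course = atan2(Δλ, Δψ) = 226.68°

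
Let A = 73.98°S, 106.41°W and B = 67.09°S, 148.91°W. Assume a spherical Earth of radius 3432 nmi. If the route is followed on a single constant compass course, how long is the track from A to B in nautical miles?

936 nmi

Δψ = ln[tan(π/4+φ₂/2)/tan(π/4+φ₁/2)] = +0.3646;  Δφ = +0.1203 rad,  Δλ = -0.7418 rad
q = Δφ/Δψ = 0.3298
d = R·√(Δφ² + q²Δλ²) = 3432·0.27258 = 936 nmi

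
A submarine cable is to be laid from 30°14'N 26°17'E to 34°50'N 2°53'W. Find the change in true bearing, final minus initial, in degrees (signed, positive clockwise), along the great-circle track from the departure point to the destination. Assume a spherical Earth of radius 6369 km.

-15.9°

At departure: θ₁ = atan2(sin Δλ cos φ₂, cos φ₁ sin φ₂ − sin φ₁ cos φ₂ cos Δλ) = 288.34°
At arrival: θ₂ = atan2(sin Δλ cos φ₁, −cos φ₂ sin φ₁ + sin φ₂ cos φ₁ cos Δλ) = 272.40°
Δθ = θ₂ − θ₁ = -15.9°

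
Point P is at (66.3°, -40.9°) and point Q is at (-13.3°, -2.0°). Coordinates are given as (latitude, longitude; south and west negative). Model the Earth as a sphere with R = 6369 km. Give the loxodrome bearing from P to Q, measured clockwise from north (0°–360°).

159.3°

Meridional parts: M(φ₁)=+1.5615, M(φ₂)=-0.2342 → ΔM = -1.7957;  Δλ = +0.6789 rad
tan C = Δλ / ΔM = -0.3781 → C = 159.29°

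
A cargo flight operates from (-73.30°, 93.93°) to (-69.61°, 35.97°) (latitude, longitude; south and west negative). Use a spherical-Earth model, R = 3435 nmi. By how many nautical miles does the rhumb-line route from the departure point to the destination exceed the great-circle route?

43 nmi

Great circle: cos σ = sin φ₁ sin φ₂ + cos φ₁ cos φ₂ cos Δλ,  σ = 0.3146 rad → d_gc = 1080.6 nmi
Rhumb line: Δψ = +0.2032, q = Δφ/Δψ = 0.3170, d_rh = R√(Δφ²+q²Δλ²) = 1123.6 nmi
Excess = 1123.6 − 1080.6 = 43.0 ≈ 43 nmi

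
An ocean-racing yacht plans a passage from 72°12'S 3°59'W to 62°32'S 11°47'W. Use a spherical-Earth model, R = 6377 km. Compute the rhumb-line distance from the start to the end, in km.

1125 km

Rhumb course C = atan2(Δλ, Δψ) with Δψ = ln[tan(π/4+φ₂/2)/tan(π/4+φ₁/2)] = +0.4451, Δλ = -0.1361 → C = 342.99°
d = R·|Δφ| / |cos C| = 6377·0.16872 / 0.95627 = 1125 km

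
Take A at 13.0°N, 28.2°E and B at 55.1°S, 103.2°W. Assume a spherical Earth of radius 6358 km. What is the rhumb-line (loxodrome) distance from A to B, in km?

14609 km

Δψ = ln[tan(π/4+φ₂/2)/tan(π/4+φ₁/2)] = -1.3861;  Δφ = -1.1886 rad,  Δλ = -2.2934 rad
q = Δφ/Δψ = 0.8575
d = R·√(Δφ² + q²Δλ²) = 6358·2.29776 = 14609 km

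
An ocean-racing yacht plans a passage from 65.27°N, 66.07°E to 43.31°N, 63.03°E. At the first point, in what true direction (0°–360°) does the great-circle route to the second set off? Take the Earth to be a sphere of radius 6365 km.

185.9°

N = sin Δλ·cos φ₂ = -0.0386;  D = cos φ₁ sin φ₂ − sin φ₁ cos φ₂ cos Δλ = -0.3730
initial course = atan2(N, D) = 185.91°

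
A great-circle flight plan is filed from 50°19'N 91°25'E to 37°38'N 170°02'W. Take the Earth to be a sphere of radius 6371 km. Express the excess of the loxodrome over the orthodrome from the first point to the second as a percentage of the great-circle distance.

Great circle: σ = 1.1650 rad → d_gc = Rσ = 7422.3 km
Rhumb: Δφ = -0.2214, Δλ = +1.7200, Δψ = -0.3094, q = Δφ/Δψ = 0.7154 → d_rh = R√(Δφ²+q²Δλ²) = 7965.6 km
Excess = (7965.6 − 7422.3) / 7422.3 = 543.3 / 7422.3 = 7.32% ≈ 7.3%

7.3%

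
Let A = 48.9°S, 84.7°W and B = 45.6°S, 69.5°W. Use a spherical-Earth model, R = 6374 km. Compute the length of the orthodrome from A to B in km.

1203 km

Haversine: a = sin²(Δφ/2)+cos φ₁ cos φ₂ sin²(Δλ/2) = 0.00887;  σ = 2·atan2(√a,√(1−a))
σ = 10.811° → d = Rσ = 6374·0.18869 = 1203 km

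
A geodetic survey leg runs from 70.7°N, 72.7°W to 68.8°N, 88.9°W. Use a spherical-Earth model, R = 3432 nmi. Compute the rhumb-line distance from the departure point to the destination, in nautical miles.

Rhumb course C = atan2(Δλ, Δψ) with Δψ = ln[tan(π/4+φ₂/2)/tan(π/4+φ₁/2)] = -0.0959, Δλ = -0.2827 → C = 251.27°
d = R·|Δφ| / |cos C| = 3432·0.03316 / 0.32114 = 354 nmi

354 nmi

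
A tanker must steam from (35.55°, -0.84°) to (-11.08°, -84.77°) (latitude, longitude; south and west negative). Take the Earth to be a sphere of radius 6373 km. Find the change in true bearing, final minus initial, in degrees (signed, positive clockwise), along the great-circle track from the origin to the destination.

At departure: θ₁ = atan2(sin Δλ cos φ₂, cos φ₁ sin φ₂ − sin φ₁ cos φ₂ cos Δλ) = 257.48°
At arrival: θ₂ = atan2(sin Δλ cos φ₁, −cos φ₂ sin φ₁ + sin φ₂ cos φ₁ cos Δλ) = 234.03°
Δθ = θ₂ − θ₁ = -23.4°

-23.4°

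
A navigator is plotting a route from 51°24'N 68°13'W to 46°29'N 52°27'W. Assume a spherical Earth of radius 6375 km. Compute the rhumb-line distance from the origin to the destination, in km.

Δψ = ln[tan(π/4+φ₂/2)/tan(π/4+φ₁/2)] = -0.1308;  Δφ = -0.0858 rad,  Δλ = +0.2752 rad
q = Δφ/Δψ = 0.6561
d = R·√(Δφ² + q²Δλ²) = 6375·0.19990 = 1274 km

1274 km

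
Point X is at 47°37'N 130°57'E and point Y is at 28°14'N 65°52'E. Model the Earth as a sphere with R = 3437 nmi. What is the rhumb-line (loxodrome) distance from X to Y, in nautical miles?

3261 nmi

Δψ = ln[tan(π/4+φ₂/2)/tan(π/4+φ₁/2)] = -0.4335;  Δφ = -0.3383 rad,  Δλ = -1.1359 rad
q = Δφ/Δψ = 0.7804
d = R·√(Δφ² + q²Δλ²) = 3437·0.94884 = 3261 nmi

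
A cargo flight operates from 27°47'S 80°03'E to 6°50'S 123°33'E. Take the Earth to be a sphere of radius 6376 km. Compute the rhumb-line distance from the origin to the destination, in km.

Δψ = ln[tan(π/4+φ₂/2)/tan(π/4+φ₁/2)] = +0.3856;  Δφ = +0.3656 rad,  Δλ = +0.7592 rad
q = Δφ/Δψ = 0.9483
d = R·√(Δφ² + q²Δλ²) = 6376·0.80752 = 5149 km

5149 km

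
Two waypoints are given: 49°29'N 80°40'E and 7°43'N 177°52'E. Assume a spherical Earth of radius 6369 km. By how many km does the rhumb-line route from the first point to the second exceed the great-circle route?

384 km

Great circle: cos σ = sin φ₁ sin φ₂ + cos φ₁ cos φ₂ cos Δλ,  σ = 1.5494 rad → d_gc = 9868.2 km
Rhumb line: Δψ = -0.8616, q = Δφ/Δψ = 0.8460, d_rh = R√(Δφ²+q²Δλ²) = 10252.5 km
Excess = 10252.5 − 9868.2 = 384.3 ≈ 384 km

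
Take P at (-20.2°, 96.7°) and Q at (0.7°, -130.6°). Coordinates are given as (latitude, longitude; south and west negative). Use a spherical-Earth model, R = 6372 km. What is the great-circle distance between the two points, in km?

Haversine: a = sin²(Δφ/2)+cos φ₁ cos φ₂ sin²(Δλ/2) = 0.82031;  σ = 2·atan2(√a,√(1−a))
σ = 129.838° → d = Rσ = 6372·2.26610 = 14440 km

14440 km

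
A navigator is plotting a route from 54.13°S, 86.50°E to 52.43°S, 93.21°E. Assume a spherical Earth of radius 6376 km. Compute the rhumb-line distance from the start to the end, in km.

485 km

Rhumb course C = atan2(Δλ, Δψ) with Δψ = ln[tan(π/4+φ₂/2)/tan(π/4+φ₁/2)] = +0.0496, Δλ = +0.1171 → C = 67.03°
d = R·|Δφ| / |cos C| = 6376·0.02967 / 0.39021 = 485 km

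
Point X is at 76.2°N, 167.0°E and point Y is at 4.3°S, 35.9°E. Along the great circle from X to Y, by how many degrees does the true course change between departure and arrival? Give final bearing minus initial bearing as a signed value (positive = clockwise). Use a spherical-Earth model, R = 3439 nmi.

At departure: θ₁ = atan2(sin Δλ cos φ₂, cos φ₁ sin φ₂ − sin φ₁ cos φ₂ cos Δλ) = 309.47°
At arrival: θ₂ = atan2(sin Δλ cos φ₁, −cos φ₂ sin φ₁ + sin φ₂ cos φ₁ cos Δλ) = 190.64°
Δθ = θ₂ − θ₁ = -118.8°

-118.8°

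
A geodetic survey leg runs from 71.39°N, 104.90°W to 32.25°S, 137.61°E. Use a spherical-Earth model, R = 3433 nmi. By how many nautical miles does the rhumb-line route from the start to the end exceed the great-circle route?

Great circle: cos σ = sin φ₁ sin φ₂ + cos φ₁ cos φ₂ cos Δλ,  σ = 2.2527 rad → d_gc = 7733.6 nmi
Rhumb line: Δψ = -2.4040, q = Δφ/Δψ = 0.7524, d_rh = R√(Δφ²+q²Δλ²) = 8162.0 nmi
Excess = 8162.0 − 7733.6 = 428.4 ≈ 428 nmi

428 nmi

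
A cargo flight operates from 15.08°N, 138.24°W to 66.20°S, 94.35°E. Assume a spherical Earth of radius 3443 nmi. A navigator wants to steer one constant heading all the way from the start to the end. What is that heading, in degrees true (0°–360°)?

230.6°

Meridional parts: M(φ₁)=+0.2663, M(φ₂)=-1.5572 → ΔM = -1.8235;  Δλ = -2.2237 rad
tan C = Δλ / ΔM = +1.2195 → C = 230.65°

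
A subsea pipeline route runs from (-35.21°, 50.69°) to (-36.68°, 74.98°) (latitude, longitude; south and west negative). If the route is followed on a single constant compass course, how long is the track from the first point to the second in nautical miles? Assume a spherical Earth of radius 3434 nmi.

1182 nmi

Rhumb course C = atan2(Δλ, Δψ) with Δψ = ln[tan(π/4+φ₂/2)/tan(π/4+φ₁/2)] = -0.0317, Δλ = +0.4239 → C = 94.28°
d = R·|Δφ| / |cos C| = 3434·0.02566 / 0.07455 = 1182 nmi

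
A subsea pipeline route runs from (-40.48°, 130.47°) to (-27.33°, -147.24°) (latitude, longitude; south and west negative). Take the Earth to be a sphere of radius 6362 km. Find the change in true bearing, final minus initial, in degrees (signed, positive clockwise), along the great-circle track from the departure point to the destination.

-52.3°

At departure: θ₁ = atan2(sin Δλ cos φ₂, cos φ₁ sin φ₂ − sin φ₁ cos φ₂ cos Δλ) = 107.16°
At arrival: θ₂ = atan2(sin Δλ cos φ₁, −cos φ₂ sin φ₁ + sin φ₂ cos φ₁ cos Δλ) = 54.89°
Δθ = θ₂ − θ₁ = -52.3°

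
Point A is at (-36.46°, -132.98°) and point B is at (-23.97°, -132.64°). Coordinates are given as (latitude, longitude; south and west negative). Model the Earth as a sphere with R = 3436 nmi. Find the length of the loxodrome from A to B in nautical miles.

Rhumb course C = atan2(Δλ, Δψ) with Δψ = ln[tan(π/4+φ₂/2)/tan(π/4+φ₁/2)] = +0.2531, Δλ = +0.0059 → C = 1.34°
d = R·|Δφ| / |cos C| = 3436·0.21799 / 0.99973 = 749 nmi

749 nmi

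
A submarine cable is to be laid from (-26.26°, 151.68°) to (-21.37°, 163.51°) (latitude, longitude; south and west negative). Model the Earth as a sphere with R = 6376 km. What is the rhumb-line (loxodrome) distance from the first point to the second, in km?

1321 km

Δψ = ln[tan(π/4+φ₂/2)/tan(π/4+φ₁/2)] = +0.0933;  Δφ = +0.0853 rad,  Δλ = +0.2065 rad
q = Δφ/Δψ = 0.9145
d = R·√(Δφ² + q²Δλ²) = 6376·0.20721 = 1321 km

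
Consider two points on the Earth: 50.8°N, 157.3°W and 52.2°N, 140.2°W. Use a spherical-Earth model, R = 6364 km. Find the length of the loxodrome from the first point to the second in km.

1192 km

Δψ = ln[tan(π/4+φ₂/2)/tan(π/4+φ₁/2)] = +0.0393;  Δφ = +0.0244 rad,  Δλ = +0.2985 rad
q = Δφ/Δψ = 0.6225
d = R·√(Δφ² + q²Δλ²) = 6364·0.18737 = 1192 km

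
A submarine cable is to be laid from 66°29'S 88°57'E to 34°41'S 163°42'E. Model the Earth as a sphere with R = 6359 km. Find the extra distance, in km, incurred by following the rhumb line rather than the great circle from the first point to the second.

Great circle: cos σ = sin φ₁ sin φ₂ + cos φ₁ cos φ₂ cos Δλ,  σ = 0.9172 rad → d_gc = 5832.2 km
Rhumb line: Δψ = +0.9234, q = Δφ/Δψ = 0.6011, d_rh = R√(Δφ²+q²Δλ²) = 6109.2 km
Excess = 6109.2 − 5832.2 = 277.0 ≈ 277 km

277 km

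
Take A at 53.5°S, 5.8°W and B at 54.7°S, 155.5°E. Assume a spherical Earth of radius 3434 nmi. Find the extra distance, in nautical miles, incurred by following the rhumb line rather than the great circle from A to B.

Great circle: cos σ = sin φ₁ sin φ₂ + cos φ₁ cos φ₂ cos Δλ,  σ = 1.2340 rad → d_gc = 4237.5 nmi
Rhumb line: Δψ = -0.0357, q = Δφ/Δψ = 0.5863, d_rh = R√(Δφ²+q²Δλ²) = 5668.7 nmi
Excess = 5668.7 − 4237.5 = 1431.2 ≈ 1431 nmi

1431 nmi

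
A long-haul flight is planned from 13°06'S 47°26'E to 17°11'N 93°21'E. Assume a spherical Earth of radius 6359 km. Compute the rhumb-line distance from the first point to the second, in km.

Δψ = ln[tan(π/4+φ₂/2)/tan(π/4+φ₁/2)] = +0.5352;  Δφ = +0.5285 rad,  Δλ = +0.8014 rad
q = Δφ/Δψ = 0.9876
d = R·√(Δφ² + q²Δλ²) = 6359·0.95174 = 6052 km

6052 km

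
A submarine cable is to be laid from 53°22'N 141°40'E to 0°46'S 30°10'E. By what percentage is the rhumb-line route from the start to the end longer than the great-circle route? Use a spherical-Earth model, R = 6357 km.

5.2%

Great circle: σ = 1.8023 rad → d_gc = Rσ = 11457.0 km
Rhumb: Δφ = -0.9448, Δλ = -1.9460, Δψ = -1.1189, q = Δφ/Δψ = 0.8444 → d_rh = R√(Δφ²+q²Δλ²) = 12049.7 km
Excess = (12049.7 − 11457.0) / 11457.0 = 592.7 / 11457.0 = 5.17% ≈ 5.2%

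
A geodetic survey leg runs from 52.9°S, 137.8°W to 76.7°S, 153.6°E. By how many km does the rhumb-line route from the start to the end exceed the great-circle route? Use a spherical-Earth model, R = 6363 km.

Great circle: cos σ = sin φ₁ sin φ₂ + cos φ₁ cos φ₂ cos Δλ,  σ = 0.5974 rad → d_gc = 3801.0 km
Rhumb line: Δψ = -1.0572, q = Δφ/Δψ = 0.3929, d_rh = R√(Δφ²+q²Δλ²) = 3993.4 km
Excess = 3993.4 − 3801.0 = 192.4 ≈ 192 km

192 km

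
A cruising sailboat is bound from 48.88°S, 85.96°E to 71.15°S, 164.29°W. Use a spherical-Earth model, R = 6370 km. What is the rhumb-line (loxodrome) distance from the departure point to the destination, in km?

Rhumb course C = atan2(Δλ, Δψ) with Δψ = ln[tan(π/4+φ₂/2)/tan(π/4+φ₁/2)] = -0.8152, Δλ = +1.9155 → C = 113.05°
d = R·|Δφ| / |cos C| = 6370·0.38868 / 0.39158 = 6323 km

6323 km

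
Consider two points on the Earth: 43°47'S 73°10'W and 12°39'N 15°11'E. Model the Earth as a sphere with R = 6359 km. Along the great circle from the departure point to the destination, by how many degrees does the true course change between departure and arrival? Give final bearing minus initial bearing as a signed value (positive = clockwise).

At departure: θ₁ = atan2(sin Δλ cos φ₂, cos φ₁ sin φ₂ − sin φ₁ cos φ₂ cos Δλ) = 79.68°
At arrival: θ₂ = atan2(sin Δλ cos φ₁, −cos φ₂ sin φ₁ + sin φ₂ cos φ₁ cos Δλ) = 46.72°
Δθ = θ₂ − θ₁ = -33.0°

-33.0°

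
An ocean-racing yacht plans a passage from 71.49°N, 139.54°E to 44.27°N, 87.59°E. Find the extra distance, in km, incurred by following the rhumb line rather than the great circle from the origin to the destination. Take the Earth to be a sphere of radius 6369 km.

Great circle: cos σ = sin φ₁ sin φ₂ + cos φ₁ cos φ₂ cos Δλ,  σ = 0.6401 rad → d_gc = 4076.7 km
Rhumb line: Δψ = -0.9508, q = Δφ/Δψ = 0.4996, d_rh = R√(Δφ²+q²Δλ²) = 4180.9 km
Excess = 4180.9 − 4076.7 = 104.2 ≈ 104 km

104 km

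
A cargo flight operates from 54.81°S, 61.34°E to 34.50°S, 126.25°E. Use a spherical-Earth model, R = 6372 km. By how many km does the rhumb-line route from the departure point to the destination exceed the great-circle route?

Great circle: cos σ = sin φ₁ sin φ₂ + cos φ₁ cos φ₂ cos Δλ,  σ = 0.8443 rad → d_gc = 5379.6 km
Rhumb line: Δψ = +0.5063, q = Δφ/Δψ = 0.7002, d_rh = R√(Δφ²+q²Δλ²) = 5536.3 km
Excess = 5536.3 − 5379.6 = 156.7 ≈ 157 km

157 km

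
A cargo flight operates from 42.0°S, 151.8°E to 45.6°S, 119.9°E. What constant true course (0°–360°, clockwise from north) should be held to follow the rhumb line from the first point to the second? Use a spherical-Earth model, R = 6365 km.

Meridional parts: M(φ₁)=-0.8092, M(φ₂)=-0.8963 → ΔM = -0.0871;  Δλ = -0.5568 rad
tan C = Δλ / ΔM = +6.3926 → C = 261.11°

261.1°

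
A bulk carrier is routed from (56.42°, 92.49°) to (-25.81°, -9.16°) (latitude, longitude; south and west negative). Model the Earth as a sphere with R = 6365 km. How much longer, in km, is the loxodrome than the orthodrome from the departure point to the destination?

Great circle: cos σ = sin φ₁ sin φ₂ + cos φ₁ cos φ₂ cos Δλ,  σ = 2.0525 rad → d_gc = 13064.1 km
Rhumb line: Δψ = -1.6648, q = Δφ/Δψ = 0.8621, d_rh = R√(Δφ²+q²Δλ²) = 13349.9 km
Excess = 13349.9 − 13064.1 = 285.8 ≈ 286 km

286 km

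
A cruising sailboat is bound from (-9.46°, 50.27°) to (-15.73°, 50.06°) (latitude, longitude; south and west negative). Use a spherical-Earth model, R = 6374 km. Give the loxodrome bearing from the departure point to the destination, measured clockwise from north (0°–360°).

Δψ = ln[tan(π/4+φ₂/2)/tan(π/4+φ₁/2)] = -0.1122
Δλ = -0.0037 rad (taken the short way round)
course = atan2(Δλ, Δψ) = 181.87°

181.9°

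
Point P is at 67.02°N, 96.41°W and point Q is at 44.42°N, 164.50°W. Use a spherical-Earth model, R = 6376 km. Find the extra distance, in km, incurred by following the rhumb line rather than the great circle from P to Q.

200 km

Great circle: cos σ = sin φ₁ sin φ₂ + cos φ₁ cos φ₂ cos Δλ,  σ = 0.7251 rad → d_gc = 4623.4 km
Rhumb line: Δψ = -0.7261, q = Δφ/Δψ = 0.5432, d_rh = R√(Δφ²+q²Δλ²) = 4823.8 km
Excess = 4823.8 − 4623.4 = 200.4 ≈ 200 km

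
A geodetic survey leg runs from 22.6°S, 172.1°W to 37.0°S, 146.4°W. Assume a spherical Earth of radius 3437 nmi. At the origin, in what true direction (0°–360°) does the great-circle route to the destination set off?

N = sin Δλ·cos φ₂ = +0.3463;  D = cos φ₁ sin φ₂ − sin φ₁ cos φ₂ cos Δλ = -0.2791
initial course = atan2(N, D) = 128.86°

128.9°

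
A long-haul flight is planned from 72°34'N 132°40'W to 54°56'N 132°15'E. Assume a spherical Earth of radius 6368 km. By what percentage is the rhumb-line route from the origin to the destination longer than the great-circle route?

Great circle: σ = 0.6988 rad → d_gc = Rσ = 4449.7 km
Rhumb: Δφ = -0.3078, Δλ = -1.6595, Δψ = -0.7230, q = Δφ/Δψ = 0.4257 → d_rh = R√(Δφ²+q²Δλ²) = 4906.6 km
Excess = (4906.6 − 4449.7) / 4449.7 = 456.9 / 4449.7 = 10.27% ≈ 10.3%

10.3%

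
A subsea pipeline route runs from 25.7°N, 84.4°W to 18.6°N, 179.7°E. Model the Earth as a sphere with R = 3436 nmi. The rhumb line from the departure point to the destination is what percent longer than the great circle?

2.2%

Great circle: σ = 1.5202 rad → d_gc = Rσ = 5223.5 nmi
Rhumb: Δφ = -0.1239, Δλ = -1.6738, Δψ = -0.1339, q = Δφ/Δψ = 0.9254 → d_rh = R√(Δφ²+q²Δλ²) = 5339.1 nmi
Excess = (5339.1 − 5223.5) / 5223.5 = 115.6 / 5223.5 = 2.21% ≈ 2.2%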